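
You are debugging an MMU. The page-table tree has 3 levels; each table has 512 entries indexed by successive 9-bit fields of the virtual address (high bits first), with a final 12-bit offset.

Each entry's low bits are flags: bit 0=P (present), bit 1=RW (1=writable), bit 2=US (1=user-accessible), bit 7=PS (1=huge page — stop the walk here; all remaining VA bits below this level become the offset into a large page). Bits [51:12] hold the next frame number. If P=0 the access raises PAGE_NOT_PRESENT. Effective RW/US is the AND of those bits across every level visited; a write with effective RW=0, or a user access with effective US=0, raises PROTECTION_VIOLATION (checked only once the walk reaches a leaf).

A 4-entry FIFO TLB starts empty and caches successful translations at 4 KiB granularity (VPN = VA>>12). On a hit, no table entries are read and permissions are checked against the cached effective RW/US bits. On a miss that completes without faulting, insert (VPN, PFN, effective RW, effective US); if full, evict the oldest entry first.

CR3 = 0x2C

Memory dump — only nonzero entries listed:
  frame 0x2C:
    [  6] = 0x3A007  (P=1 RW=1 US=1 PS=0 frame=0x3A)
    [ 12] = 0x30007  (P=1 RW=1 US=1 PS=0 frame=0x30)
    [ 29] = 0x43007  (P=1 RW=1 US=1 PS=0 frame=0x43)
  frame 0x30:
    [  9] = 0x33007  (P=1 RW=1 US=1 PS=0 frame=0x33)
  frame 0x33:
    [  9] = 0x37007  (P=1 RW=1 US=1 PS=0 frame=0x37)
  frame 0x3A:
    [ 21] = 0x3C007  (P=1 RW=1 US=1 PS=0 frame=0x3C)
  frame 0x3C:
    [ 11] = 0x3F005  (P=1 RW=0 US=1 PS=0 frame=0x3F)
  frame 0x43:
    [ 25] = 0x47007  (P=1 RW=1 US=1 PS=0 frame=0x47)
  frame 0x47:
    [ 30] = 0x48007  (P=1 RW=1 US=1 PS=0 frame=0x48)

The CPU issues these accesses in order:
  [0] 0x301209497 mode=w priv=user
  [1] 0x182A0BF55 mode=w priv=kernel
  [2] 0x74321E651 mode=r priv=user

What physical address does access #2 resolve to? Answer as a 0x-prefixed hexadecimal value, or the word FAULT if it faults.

Per-access translation:
#0 VA=0x301209497 (w,user):
  L0 @0x2C[12] → 0x30007  P=1,RW=1,US=1,PS=0
  L1 @0x30[9] → 0x33007  P=1,RW=1,US=1,PS=0
  L2 @0x33[9] → 0x37007  P=1,RW=1,US=1,PS=0
  ✓ 0x37497  — 3 lookups
#1 VA=0x182A0BF55 (w,kernel):
  L0 @0x2C[6] → 0x3A007  P=1,RW=1,US=1,PS=0
  L1 @0x3A[21] → 0x3C007  P=1,RW=1,US=1,PS=0
  L2 @0x3C[11] → 0x3F005  P=1,RW=0,US=1,PS=0
  ⇒ fault: PROTECTION_VIOLATION  — 3 lookups
#2 VA=0x74321E651 (r,user):
  L0 @0x2C[29] → 0x43007  P=1,RW=1,US=1,PS=0
  L1 @0x43[25] → 0x47007  P=1,RW=1,US=1,PS=0
  L2 @0x47[30] → 0x48007  P=1,RW=1,US=1,PS=0
  ✓ 0x48651  — 3 lookups

Access #2 PA: 0x48651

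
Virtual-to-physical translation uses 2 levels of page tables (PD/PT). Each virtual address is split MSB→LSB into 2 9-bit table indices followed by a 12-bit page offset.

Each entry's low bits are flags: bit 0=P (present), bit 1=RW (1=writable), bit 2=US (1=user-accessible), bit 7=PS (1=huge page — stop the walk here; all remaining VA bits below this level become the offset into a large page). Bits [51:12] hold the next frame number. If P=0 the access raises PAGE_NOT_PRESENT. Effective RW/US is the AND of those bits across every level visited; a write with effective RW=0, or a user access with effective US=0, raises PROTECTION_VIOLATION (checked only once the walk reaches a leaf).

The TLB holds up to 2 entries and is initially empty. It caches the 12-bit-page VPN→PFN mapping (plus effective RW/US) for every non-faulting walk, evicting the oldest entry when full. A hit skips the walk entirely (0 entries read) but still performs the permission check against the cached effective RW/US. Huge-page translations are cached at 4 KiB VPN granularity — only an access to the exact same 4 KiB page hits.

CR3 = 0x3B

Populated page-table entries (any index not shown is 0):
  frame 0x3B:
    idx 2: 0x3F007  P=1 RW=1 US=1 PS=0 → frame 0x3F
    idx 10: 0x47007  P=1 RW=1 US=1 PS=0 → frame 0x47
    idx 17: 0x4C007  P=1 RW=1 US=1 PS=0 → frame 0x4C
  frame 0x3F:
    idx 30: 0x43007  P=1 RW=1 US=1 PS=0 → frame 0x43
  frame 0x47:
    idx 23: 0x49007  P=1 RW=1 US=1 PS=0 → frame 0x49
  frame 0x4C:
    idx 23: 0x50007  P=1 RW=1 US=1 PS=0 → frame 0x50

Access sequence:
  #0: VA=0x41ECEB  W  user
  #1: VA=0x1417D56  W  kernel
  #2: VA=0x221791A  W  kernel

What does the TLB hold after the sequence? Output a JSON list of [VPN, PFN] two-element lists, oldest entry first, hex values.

Trace:
#0 VA=0x41ECEB (w,user):
  L0: frame=0x3B idx=2 entry=0x3F007 [P=1 RW=1 US=1 PS=0]
  L1: frame=0x3F idx=30 entry=0x43007 [P=1 RW=1 US=1 PS=0]
  ✓ 0x43CEB  — 2 lookups
#1 VA=0x1417D56 (w,kernel):
  L0: frame=0x3B idx=10 entry=0x47007 [P=1 RW=1 US=1 PS=0]
  L1: frame=0x47 idx=23 entry=0x49007 [P=1 RW=1 US=1 PS=0]
  ✓ 0x49D56  — 2 lookups
#2 VA=0x221791A (w,kernel):
  L0: frame=0x3B idx=17 entry=0x4C007 [P=1 RW=1 US=1 PS=0]
  L1: frame=0x4C idx=23 entry=0x50007 [P=1 RW=1 US=1 PS=0]
  ✓ 0x5091A  — 2 lookups

TLB: [["0x1417", "0x49"], ["0x2217", "0x50"]]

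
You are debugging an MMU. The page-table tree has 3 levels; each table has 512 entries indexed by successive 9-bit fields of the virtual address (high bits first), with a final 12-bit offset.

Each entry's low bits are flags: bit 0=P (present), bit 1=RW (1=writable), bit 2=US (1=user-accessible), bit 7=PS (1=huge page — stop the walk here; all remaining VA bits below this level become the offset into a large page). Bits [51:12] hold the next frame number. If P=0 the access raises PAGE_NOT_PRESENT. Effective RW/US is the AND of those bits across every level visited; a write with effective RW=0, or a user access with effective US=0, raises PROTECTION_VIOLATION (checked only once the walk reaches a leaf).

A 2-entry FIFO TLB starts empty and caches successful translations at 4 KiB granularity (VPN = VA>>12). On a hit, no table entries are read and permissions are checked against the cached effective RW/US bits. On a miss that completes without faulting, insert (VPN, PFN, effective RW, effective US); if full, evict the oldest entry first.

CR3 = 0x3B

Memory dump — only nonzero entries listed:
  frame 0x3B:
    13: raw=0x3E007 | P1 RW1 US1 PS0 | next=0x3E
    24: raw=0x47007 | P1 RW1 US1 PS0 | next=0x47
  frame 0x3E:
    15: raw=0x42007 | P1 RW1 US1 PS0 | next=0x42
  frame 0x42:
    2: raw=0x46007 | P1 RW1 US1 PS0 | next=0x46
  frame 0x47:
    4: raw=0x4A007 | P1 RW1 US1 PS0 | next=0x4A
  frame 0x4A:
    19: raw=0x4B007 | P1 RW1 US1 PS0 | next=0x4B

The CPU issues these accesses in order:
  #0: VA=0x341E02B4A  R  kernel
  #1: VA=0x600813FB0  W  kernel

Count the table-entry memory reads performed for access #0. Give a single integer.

Walk each access:
#0 VA=0x341E02B4A (r,kernel):
  L0: frame=0x3B idx=13 entry=0x3E007 [P=1 RW=1 US=1 PS=0]
  L1: frame=0x3E idx=15 entry=0x42007 [P=1 RW=1 US=1 PS=0]
  L2: frame=0x42 idx=2 entry=0x46007 [P=1 RW=1 US=1 PS=0]
  → PA=0x46B4A  (3 entries read)
#1 VA=0x600813FB0 (w,kernel):
  L0: frame=0x3B idx=24 entry=0x47007 [P=1 RW=1 US=1 PS=0]
  L1: frame=0x47 idx=4 entry=0x4A007 [P=1 RW=1 US=1 PS=0]
  L2: frame=0x4A idx=19 entry=0x4B007 [P=1 RW=1 US=1 PS=0]
  → PA=0x4BFB0  (3 entries read)

Entries read for #0: 3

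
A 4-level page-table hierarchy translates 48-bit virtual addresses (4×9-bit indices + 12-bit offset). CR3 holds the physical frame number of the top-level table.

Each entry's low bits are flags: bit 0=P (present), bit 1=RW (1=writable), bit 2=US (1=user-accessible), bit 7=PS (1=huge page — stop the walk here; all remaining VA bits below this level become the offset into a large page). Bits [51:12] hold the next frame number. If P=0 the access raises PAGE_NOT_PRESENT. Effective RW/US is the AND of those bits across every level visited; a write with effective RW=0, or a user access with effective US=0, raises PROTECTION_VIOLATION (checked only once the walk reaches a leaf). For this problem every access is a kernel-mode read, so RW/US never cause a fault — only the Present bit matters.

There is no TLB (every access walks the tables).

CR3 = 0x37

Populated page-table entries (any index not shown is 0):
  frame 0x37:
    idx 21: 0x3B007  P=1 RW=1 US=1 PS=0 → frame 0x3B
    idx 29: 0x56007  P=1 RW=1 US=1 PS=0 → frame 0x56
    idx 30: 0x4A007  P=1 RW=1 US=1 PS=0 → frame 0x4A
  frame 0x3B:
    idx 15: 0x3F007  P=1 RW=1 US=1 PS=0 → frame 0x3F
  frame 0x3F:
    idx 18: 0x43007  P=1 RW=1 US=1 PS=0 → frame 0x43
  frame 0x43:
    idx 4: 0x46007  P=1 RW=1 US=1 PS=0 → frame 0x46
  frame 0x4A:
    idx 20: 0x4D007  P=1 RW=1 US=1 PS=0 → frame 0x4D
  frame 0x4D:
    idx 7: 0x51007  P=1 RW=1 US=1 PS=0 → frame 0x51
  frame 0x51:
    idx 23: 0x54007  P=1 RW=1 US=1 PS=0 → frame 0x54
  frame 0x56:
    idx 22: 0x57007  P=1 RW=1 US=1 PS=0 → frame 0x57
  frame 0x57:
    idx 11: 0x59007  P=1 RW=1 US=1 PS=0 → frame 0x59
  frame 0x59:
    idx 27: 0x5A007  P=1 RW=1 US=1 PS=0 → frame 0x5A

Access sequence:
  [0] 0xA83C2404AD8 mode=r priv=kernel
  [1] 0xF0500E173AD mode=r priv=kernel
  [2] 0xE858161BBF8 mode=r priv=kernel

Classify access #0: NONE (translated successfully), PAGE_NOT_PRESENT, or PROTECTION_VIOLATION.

Per-access translation:
#0 VA=0xA83C2404AD8 (r,kernel):
  L0: frame=0x37 idx=21 entry=0x3B007 [P=1 RW=1 US=1 PS=0]
  L1: frame=0x3B idx=15 entry=0x3F007 [P=1 RW=1 US=1 PS=0]
  L2: frame=0x3F idx=18 entry=0x43007 [P=1 RW=1 US=1 PS=0]
  L3: frame=0x43 idx=4 entry=0x46007 [P=1 RW=1 US=1 PS=0]
  ✓ 0x46AD8  — 4 lookups
#1 VA=0xF0500E173AD (r,kernel):
  L0: frame=0x37 idx=30 entry=0x4A007 [P=1 RW=1 US=1 PS=0]
  L1: frame=0x4A idx=20 entry=0x4D007 [P=1 RW=1 US=1 PS=0]
  L2: frame=0x4D idx=7 entry=0x51007 [P=1 RW=1 US=1 PS=0]
  L3: frame=0x51 idx=23 entry=0x54007 [P=1 RW=1 US=1 PS=0]
  ✓ 0x543AD  — 4 lookups
#2 VA=0xE858161BBF8 (r,kernel):
  L0: frame=0x37 idx=29 entry=0x56007 [P=1 RW=1 US=1 PS=0]
  L1: frame=0x56 idx=22 entry=0x57007 [P=1 RW=1 US=1 PS=0]
  L2: frame=0x57 idx=11 entry=0x59007 [P=1 RW=1 US=1 PS=0]
  L3: frame=0x59 idx=27 entry=0x5A007 [P=1 RW=1 US=1 PS=0]
  ✓ 0x5ABF8  — 4 lookups

Access #0 fault: NONE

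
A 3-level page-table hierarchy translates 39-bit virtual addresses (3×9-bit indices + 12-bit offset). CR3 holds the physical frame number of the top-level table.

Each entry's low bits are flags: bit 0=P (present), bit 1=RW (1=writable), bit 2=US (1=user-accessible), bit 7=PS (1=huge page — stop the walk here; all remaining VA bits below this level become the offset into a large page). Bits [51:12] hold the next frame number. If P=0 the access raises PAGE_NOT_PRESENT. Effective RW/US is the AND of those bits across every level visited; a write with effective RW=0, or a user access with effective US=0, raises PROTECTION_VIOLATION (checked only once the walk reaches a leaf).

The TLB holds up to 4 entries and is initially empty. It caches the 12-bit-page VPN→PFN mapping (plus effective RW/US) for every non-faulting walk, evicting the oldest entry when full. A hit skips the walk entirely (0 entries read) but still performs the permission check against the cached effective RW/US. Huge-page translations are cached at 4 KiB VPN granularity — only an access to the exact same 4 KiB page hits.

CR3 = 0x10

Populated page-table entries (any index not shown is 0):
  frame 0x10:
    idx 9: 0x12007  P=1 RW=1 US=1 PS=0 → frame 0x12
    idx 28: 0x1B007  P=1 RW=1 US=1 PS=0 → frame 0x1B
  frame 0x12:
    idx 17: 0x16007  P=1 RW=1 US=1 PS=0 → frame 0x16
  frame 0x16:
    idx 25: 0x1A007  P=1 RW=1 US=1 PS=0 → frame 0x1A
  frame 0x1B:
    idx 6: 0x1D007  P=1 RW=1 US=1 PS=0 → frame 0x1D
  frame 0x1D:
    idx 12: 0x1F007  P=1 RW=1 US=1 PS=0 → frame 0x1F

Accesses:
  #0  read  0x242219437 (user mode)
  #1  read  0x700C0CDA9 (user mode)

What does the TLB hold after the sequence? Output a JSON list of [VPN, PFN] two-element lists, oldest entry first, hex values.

Trace:
#0 VA=0x242219437 (r,user):
  lvl0: tbl 0x10, slot 9 ⇒ 0x12007 (P1/RW1/US1/PS0)
  lvl1: tbl 0x12, slot 17 ⇒ 0x16007 (P1/RW1/US1/PS0)
  lvl2: tbl 0x16, slot 25 ⇒ 0x1A007 (P1/RW1/US1/PS0)
  → PA=0x1A437  (3 entries read)
#1 VA=0x700C0CDA9 (r,user):
  lvl0: tbl 0x10, slot 28 ⇒ 0x1B007 (P1/RW1/US1/PS0)
  lvl1: tbl 0x1B, slot 6 ⇒ 0x1D007 (P1/RW1/US1/PS0)
  lvl2: tbl 0x1D, slot 12 ⇒ 0x1F007 (P1/RW1/US1/PS0)
  → PA=0x1FDA9  (3 entries read)

TLB: [["0x242219", "0x1A"], ["0x700C0C", "0x1F"]]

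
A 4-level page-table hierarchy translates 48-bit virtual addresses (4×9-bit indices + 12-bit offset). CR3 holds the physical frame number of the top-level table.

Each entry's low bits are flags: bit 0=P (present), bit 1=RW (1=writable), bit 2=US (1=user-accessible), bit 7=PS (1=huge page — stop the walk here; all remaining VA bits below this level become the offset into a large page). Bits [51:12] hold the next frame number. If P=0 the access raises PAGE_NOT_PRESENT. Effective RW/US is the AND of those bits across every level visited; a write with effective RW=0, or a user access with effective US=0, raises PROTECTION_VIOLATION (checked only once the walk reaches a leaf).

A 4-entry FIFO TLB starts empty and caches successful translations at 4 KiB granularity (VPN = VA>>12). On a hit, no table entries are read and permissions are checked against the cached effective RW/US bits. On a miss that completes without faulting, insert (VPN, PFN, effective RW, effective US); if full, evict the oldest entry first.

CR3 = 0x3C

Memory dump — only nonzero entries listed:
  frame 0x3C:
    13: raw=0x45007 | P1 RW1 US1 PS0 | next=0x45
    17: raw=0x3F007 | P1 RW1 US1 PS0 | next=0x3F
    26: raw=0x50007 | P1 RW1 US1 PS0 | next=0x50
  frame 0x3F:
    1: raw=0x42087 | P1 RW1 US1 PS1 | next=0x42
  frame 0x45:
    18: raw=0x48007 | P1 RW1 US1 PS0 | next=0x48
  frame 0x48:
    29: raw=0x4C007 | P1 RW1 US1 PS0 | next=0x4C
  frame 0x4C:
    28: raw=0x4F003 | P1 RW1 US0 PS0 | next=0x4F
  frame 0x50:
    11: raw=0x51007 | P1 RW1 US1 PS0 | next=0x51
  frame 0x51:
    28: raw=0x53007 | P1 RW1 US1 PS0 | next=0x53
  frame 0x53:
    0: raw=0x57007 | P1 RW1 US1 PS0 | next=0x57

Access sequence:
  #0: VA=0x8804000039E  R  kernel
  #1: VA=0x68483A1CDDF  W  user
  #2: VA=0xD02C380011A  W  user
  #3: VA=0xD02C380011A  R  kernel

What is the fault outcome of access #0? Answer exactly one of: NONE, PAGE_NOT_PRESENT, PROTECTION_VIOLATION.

Trace:
#0 VA=0x8804000039E (r,kernel):
  [0] read 0x3C idx=17: raw=0x3F007 flags P=1 W=1 U=1 S=0
  [1] read 0x3F idx=1: raw=0x42087 flags P=1 W=1 U=1 S=1
  → PA=0x4239E (huge @L1)  (2 entries read)
#1 VA=0x68483A1CDDF (w,user):
  [0] read 0x3C idx=13: raw=0x45007 flags P=1 W=1 U=1 S=0
  [1] read 0x45 idx=18: raw=0x48007 flags P=1 W=1 U=1 S=0
  [2] read 0x48 idx=29: raw=0x4C007 flags P=1 W=1 U=1 S=0
  [3] read 0x4C idx=28: raw=0x4F003 flags P=1 W=1 U=0 S=0
  ⇒ fault: PROTECTION_VIOLATION  — 4 lookups
#2 VA=0xD02C380011A (w,user):
  [0] read 0x3C idx=26: raw=0x50007 flags P=1 W=1 U=1 S=0
  [1] read 0x50 idx=11: raw=0x51007 flags P=1 W=1 U=1 S=0
  [2] read 0x51 idx=28: raw=0x53007 flags P=1 W=1 U=1 S=0
  [3] read 0x53 idx=0: raw=0x57007 flags P=1 W=1 U=1 S=0
  → PA=0x5711A  (4 entries read)
#3 VA=0xD02C380011A (r,kernel):
  TLB hit vpn=0xD02C3800 → PA=0x5711A

Access #0 fault: NONE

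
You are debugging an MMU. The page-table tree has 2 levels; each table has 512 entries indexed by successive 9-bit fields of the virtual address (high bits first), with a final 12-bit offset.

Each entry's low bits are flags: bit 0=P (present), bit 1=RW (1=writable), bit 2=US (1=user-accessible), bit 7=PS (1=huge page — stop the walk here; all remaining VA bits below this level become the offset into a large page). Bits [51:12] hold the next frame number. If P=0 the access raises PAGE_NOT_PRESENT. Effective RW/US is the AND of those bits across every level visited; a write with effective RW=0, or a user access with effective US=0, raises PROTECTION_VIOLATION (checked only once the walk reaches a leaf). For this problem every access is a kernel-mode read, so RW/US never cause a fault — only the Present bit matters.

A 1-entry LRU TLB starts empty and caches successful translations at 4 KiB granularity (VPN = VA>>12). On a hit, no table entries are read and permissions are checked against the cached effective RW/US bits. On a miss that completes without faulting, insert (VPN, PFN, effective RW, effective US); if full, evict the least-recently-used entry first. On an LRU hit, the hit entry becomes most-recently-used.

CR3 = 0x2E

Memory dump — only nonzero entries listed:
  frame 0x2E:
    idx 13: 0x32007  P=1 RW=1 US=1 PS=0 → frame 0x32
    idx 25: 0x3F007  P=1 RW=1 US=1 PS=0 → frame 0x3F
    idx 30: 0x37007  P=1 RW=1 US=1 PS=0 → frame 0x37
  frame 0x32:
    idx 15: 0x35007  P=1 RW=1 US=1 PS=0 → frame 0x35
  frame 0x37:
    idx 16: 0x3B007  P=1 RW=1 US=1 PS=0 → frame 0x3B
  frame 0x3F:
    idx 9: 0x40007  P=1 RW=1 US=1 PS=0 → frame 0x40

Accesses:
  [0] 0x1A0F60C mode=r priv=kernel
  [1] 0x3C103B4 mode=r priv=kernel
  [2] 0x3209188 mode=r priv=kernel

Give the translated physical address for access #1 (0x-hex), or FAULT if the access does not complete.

Per-access translation:
#0 VA=0x1A0F60C (r,kernel):
  [0] read 0x2E idx=13: raw=0x32007 flags P=1 W=1 U=1 S=0
  [1] read 0x32 idx=15: raw=0x35007 flags P=1 W=1 U=1 S=0
  ✓ 0x3560C  — 2 lookups
#1 VA=0x3C103B4 (r,kernel):
  [0] read 0x2E idx=30: raw=0x37007 flags P=1 W=1 U=1 S=0
  [1] read 0x37 idx=16: raw=0x3B007 flags P=1 W=1 U=1 S=0
  ✓ 0x3B3B4  — 2 lookups
#2 VA=0x3209188 (r,kernel):
  [0] read 0x2E idx=25: raw=0x3F007 flags P=1 W=1 U=1 S=0
  [1] read 0x3F idx=9: raw=0x40007 flags P=1 W=1 U=1 S=0
  ✓ 0x40188  — 2 lookups

Access #1 PA: 0x3B3B4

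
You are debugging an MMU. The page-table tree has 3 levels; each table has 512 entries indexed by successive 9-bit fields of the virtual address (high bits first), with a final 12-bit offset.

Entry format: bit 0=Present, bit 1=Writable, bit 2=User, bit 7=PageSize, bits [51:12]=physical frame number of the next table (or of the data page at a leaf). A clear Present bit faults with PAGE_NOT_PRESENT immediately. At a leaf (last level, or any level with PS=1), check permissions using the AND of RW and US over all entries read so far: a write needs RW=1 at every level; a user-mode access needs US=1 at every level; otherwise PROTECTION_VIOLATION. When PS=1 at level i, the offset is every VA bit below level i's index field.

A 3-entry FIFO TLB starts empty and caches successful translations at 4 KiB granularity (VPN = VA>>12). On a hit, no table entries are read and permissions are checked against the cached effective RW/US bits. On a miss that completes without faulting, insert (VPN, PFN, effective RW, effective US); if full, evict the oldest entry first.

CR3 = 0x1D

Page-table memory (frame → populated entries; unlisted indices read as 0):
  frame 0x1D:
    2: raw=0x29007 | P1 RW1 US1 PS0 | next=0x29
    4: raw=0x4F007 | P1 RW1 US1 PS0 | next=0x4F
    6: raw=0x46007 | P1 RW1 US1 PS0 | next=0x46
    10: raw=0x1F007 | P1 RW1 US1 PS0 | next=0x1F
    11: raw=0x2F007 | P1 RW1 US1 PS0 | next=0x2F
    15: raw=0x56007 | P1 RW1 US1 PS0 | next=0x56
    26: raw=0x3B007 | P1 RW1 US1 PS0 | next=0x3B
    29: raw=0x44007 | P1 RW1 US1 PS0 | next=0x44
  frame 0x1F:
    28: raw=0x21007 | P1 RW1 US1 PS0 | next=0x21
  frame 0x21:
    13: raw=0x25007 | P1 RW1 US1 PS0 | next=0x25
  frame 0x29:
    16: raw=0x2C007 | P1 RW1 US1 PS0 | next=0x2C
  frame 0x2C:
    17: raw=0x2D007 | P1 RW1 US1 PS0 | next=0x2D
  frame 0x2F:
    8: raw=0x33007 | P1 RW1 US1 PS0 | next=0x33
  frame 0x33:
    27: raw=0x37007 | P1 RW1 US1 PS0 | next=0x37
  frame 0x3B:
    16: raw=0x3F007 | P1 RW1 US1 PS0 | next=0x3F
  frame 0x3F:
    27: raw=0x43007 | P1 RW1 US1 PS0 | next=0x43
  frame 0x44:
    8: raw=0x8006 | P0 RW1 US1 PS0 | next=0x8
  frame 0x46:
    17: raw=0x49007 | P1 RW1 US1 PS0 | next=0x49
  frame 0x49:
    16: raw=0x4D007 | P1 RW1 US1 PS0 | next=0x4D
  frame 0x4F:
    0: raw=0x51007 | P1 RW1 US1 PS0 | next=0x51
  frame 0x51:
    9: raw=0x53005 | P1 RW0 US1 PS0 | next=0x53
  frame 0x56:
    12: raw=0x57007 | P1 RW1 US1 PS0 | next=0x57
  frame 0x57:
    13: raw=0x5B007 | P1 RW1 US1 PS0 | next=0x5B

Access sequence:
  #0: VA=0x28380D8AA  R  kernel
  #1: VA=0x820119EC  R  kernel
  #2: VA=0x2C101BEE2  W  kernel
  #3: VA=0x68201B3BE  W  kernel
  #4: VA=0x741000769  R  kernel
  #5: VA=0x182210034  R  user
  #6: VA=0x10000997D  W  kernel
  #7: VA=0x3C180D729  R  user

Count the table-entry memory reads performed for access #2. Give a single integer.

Per-access translation:
#0 VA=0x28380D8AA (r,kernel):
  [0] read 0x1D idx=10: raw=0x1F007 flags P=1 W=1 U=1 S=0
  [1] read 0x1F idx=28: raw=0x21007 flags P=1 W=1 U=1 S=0
  [2] read 0x21 idx=13: raw=0x25007 flags P=1 W=1 U=1 S=0
  ⇒ phys 0x258AA  [3 reads]
#1 VA=0x820119EC (r,kernel):
  [0] read 0x1D idx=2: raw=0x29007 flags P=1 W=1 U=1 S=0
  [1] read 0x29 idx=16: raw=0x2C007 flags P=1 W=1 U=1 S=0
  [2] read 0x2C idx=17: raw=0x2D007 flags P=1 W=1 U=1 S=0
  ⇒ phys 0x2D9EC  [3 reads]
#2 VA=0x2C101BEE2 (w,kernel):
  [0] read 0x1D idx=11: raw=0x2F007 flags P=1 W=1 U=1 S=0
  [1] read 0x2F idx=8: raw=0x33007 flags P=1 W=1 U=1 S=0
  [2] read 0x33 idx=27: raw=0x37007 flags P=1 W=1 U=1 S=0
  ⇒ phys 0x37EE2  [3 reads]
#3 VA=0x68201B3BE (w,kernel):
  [0] read 0x1D idx=26: raw=0x3B007 flags P=1 W=1 U=1 S=0
  [1] read 0x3B idx=16: raw=0x3F007 flags P=1 W=1 U=1 S=0
  [2] read 0x3F idx=27: raw=0x43007 flags P=1 W=1 U=1 S=0
  ⇒ phys 0x433BE  [3 reads]
#4 VA=0x741000769 (r,kernel):
  [0] read 0x1D idx=29: raw=0x44007 flags P=1 W=1 U=1 S=0
  [1] read 0x44 idx=8: raw=0x8006 flags P=0 W=1 U=1 S=0
  → PAGE_NOT_PRESENT  (2 entries read)
#5 VA=0x182210034 (r,user):
  [0] read 0x1D idx=6: raw=0x46007 flags P=1 W=1 U=1 S=0
  [1] read 0x46 idx=17: raw=0x49007 flags P=1 W=1 U=1 S=0
  [2] read 0x49 idx=16: raw=0x4D007 flags P=1 W=1 U=1 S=0
  ⇒ phys 0x4D034  [3 reads]
#6 VA=0x10000997D (w,kernel):
  [0] read 0x1D idx=4: raw=0x4F007 flags P=1 W=1 U=1 S=0
  [1] read 0x4F idx=0: raw=0x51007 flags P=1 W=1 U=1 S=0
  [2] read 0x51 idx=9: raw=0x53005 flags P=1 W=0 U=1 S=0
  → PROTECTION_VIOLATION  (3 entries read)
#7 VA=0x3C180D729 (r,user):
  [0] read 0x1D idx=15: raw=0x56007 flags P=1 W=1 U=1 S=0
  [1] read 0x56 idx=12: raw=0x57007 flags P=1 W=1 U=1 S=0
  [2] read 0x57 idx=13: raw=0x5B007 flags P=1 W=1 U=1 S=0
  ⇒ phys 0x5B729  [3 reads]

Entries read for #2: 3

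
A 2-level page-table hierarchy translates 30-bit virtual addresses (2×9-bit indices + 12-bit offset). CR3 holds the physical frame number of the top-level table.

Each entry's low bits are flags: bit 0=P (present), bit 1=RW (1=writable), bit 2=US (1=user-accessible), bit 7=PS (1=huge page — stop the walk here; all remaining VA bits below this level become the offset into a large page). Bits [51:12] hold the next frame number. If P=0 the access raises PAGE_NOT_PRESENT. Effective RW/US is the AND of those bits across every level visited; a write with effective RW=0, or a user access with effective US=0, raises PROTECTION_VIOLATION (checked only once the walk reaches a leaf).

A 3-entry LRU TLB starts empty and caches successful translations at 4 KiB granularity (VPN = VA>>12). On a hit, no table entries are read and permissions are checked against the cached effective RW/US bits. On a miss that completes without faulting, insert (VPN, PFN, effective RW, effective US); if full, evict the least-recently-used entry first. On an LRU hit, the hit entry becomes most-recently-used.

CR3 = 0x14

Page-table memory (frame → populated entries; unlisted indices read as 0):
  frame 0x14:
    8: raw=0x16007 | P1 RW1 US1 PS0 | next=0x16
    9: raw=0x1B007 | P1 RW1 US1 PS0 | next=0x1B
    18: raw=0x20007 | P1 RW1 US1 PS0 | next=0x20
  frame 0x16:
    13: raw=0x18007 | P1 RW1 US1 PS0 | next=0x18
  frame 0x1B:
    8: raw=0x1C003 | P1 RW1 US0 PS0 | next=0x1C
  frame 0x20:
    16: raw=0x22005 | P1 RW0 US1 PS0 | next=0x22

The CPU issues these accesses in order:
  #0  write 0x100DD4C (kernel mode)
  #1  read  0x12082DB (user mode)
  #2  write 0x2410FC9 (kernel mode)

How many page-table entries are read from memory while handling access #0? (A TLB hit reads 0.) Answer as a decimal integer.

Walk each access:
#0 VA=0x100DD4C (w,kernel):
  L0 @0x14[8] → 0x16007  P=1,RW=1,US=1,PS=0
  L1 @0x16[13] → 0x18007  P=1,RW=1,US=1,PS=0
  ⇒ phys 0x18D4C  [2 reads]
#1 VA=0x12082DB (r,user):
  L0 @0x14[9] → 0x1B007  P=1,RW=1,US=1,PS=0
  L1 @0x1B[8] → 0x1C003  P=1,RW=1,US=0,PS=0
  ⇒ fault: PROTECTION_VIOLATION  — 2 lookups
#2 VA=0x2410FC9 (w,kernel):
  L0 @0x14[18] → 0x20007  P=1,RW=1,US=1,PS=0
  L1 @0x20[16] → 0x22005  P=1,RW=0,US=1,PS=0
  ⇒ fault: PROTECTION_VIOLATION  — 2 lookups

Entries read for #0: 2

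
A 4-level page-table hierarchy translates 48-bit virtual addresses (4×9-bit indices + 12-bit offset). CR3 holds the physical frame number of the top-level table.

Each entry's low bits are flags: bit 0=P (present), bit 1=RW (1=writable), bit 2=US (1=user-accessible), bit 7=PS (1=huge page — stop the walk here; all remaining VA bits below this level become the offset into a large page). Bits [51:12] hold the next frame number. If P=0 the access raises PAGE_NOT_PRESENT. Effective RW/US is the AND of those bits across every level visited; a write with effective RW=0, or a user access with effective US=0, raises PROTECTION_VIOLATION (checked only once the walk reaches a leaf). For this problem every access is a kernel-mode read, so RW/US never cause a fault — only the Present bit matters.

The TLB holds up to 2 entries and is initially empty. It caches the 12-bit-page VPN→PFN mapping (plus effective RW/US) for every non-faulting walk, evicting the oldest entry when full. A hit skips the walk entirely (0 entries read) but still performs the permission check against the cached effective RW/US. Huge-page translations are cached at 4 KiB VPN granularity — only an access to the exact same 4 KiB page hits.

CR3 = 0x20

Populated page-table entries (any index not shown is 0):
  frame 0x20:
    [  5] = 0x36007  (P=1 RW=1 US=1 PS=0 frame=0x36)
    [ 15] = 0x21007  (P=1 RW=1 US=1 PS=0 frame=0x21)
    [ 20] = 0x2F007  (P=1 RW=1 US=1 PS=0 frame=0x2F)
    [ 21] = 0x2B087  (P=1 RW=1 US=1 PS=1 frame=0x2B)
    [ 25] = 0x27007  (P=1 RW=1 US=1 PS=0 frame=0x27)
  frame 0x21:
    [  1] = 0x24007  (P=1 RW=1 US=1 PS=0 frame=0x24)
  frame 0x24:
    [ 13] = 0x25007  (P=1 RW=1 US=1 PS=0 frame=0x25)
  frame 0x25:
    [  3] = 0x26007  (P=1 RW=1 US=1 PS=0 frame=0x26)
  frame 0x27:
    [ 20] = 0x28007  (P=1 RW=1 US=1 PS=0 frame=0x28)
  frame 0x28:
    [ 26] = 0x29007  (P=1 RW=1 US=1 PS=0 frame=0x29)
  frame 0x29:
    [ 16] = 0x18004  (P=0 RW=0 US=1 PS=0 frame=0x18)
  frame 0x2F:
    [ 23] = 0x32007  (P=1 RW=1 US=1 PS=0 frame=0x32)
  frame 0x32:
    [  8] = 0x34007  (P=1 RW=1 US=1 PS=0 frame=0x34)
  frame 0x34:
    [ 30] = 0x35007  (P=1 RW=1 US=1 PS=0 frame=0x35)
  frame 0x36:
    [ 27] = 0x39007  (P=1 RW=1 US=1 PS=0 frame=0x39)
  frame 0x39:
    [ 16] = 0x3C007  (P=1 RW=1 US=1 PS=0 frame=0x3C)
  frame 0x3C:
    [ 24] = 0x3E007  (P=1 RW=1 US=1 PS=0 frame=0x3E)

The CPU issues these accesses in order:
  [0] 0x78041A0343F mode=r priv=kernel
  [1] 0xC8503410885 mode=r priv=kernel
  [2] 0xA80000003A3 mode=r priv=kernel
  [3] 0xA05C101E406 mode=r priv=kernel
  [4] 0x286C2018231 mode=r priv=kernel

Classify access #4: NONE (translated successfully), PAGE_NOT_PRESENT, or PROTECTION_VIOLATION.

Per-access translation:
#0 VA=0x78041A0343F (r,kernel):
  lvl0: tbl 0x20, slot 15 ⇒ 0x21007 (P1/RW1/US1/PS0)
  lvl1: tbl 0x21, slot 1 ⇒ 0x24007 (P1/RW1/US1/PS0)
  lvl2: tbl 0x24, slot 13 ⇒ 0x25007 (P1/RW1/US1/PS0)
  lvl3: tbl 0x25, slot 3 ⇒ 0x26007 (P1/RW1/US1/PS0)
  ⇒ phys 0x2643F  [4 reads]
#1 VA=0xC8503410885 (r,kernel):
  lvl0: tbl 0x20, slot 25 ⇒ 0x27007 (P1/RW1/US1/PS0)
  lvl1: tbl 0x27, slot 20 ⇒ 0x28007 (P1/RW1/US1/PS0)
  lvl2: tbl 0x28, slot 26 ⇒ 0x29007 (P1/RW1/US1/PS0)
  lvl3: tbl 0x29, slot 16 ⇒ 0x18004 (P0/RW0/US1/PS0)
  ⇒ fault: PAGE_NOT_PRESENT  — 4 lookups
#2 VA=0xA80000003A3 (r,kernel):
  lvl0: tbl 0x20, slot 21 ⇒ 0x2B087 (P1/RW1/US1/PS1)
  ⇒ phys 0x2B3A3 (huge @L0)  [1 reads]
#3 VA=0xA05C101E406 (r,kernel):
  lvl0: tbl 0x20, slot 20 ⇒ 0x2F007 (P1/RW1/US1/PS0)
  lvl1: tbl 0x2F, slot 23 ⇒ 0x32007 (P1/RW1/US1/PS0)
  lvl2: tbl 0x32, slot 8 ⇒ 0x34007 (P1/RW1/US1/PS0)
  lvl3: tbl 0x34, slot 30 ⇒ 0x35007 (P1/RW1/US1/PS0)
  ⇒ phys 0x35406  [4 reads]
#4 VA=0x286C2018231 (r,kernel):
  lvl0: tbl 0x20, slot 5 ⇒ 0x36007 (P1/RW1/US1/PS0)
  lvl1: tbl 0x36, slot 27 ⇒ 0x39007 (P1/RW1/US1/PS0)
  lvl2: tbl 0x39, slot 16 ⇒ 0x3C007 (P1/RW1/US1/PS0)
  lvl3: tbl 0x3C, slot 24 ⇒ 0x3E007 (P1/RW1/US1/PS0)
  ⇒ phys 0x3E231  [4 reads]

Access #4 fault: NONE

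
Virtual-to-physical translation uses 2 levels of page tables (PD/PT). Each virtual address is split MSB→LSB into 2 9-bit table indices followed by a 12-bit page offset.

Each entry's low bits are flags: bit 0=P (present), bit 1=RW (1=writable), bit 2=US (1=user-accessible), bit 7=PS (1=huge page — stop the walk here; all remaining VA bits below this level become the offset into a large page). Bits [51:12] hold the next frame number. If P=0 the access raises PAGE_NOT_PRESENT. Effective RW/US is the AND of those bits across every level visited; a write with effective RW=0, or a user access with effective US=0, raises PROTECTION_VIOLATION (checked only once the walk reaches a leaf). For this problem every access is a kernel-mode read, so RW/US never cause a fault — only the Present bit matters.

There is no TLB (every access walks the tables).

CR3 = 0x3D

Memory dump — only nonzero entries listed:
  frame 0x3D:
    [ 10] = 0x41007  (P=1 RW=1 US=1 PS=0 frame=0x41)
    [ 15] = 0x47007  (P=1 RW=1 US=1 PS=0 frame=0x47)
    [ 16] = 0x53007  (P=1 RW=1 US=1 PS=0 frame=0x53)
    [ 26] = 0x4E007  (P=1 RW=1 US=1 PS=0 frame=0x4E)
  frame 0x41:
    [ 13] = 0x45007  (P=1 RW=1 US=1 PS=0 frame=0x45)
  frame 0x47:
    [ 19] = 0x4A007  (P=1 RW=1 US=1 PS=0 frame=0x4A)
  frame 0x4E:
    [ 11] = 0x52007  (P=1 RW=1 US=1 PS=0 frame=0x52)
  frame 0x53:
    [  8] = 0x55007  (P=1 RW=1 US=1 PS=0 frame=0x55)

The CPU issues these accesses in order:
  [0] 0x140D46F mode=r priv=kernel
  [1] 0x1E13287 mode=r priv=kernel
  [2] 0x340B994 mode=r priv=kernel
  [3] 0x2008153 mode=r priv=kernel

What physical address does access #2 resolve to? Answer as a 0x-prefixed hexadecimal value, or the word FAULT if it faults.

Trace:
#0 VA=0x140D46F (r,kernel):
  lvl0: tbl 0x3D, slot 10 ⇒ 0x41007 (P1/RW1/US1/PS0)
  lvl1: tbl 0x41, slot 13 ⇒ 0x45007 (P1/RW1/US1/PS0)
  → PA=0x4546F  (2 entries read)
#1 VA=0x1E13287 (r,kernel):
  lvl0: tbl 0x3D, slot 15 ⇒ 0x47007 (P1/RW1/US1/PS0)
  lvl1: tbl 0x47, slot 19 ⇒ 0x4A007 (P1/RW1/US1/PS0)
  → PA=0x4A287  (2 entries read)
#2 VA=0x340B994 (r,kernel):
  lvl0: tbl 0x3D, slot 26 ⇒ 0x4E007 (P1/RW1/US1/PS0)
  lvl1: tbl 0x4E, slot 11 ⇒ 0x52007 (P1/RW1/US1/PS0)
  → PA=0x52994  (2 entries read)
#3 VA=0x2008153 (r,kernel):
  lvl0: tbl 0x3D, slot 16 ⇒ 0x53007 (P1/RW1/US1/PS0)
  lvl1: tbl 0x53, slot 8 ⇒ 0x55007 (P1/RW1/US1/PS0)
  → PA=0x55153  (2 entries read)

Access #2 PA: 0x52994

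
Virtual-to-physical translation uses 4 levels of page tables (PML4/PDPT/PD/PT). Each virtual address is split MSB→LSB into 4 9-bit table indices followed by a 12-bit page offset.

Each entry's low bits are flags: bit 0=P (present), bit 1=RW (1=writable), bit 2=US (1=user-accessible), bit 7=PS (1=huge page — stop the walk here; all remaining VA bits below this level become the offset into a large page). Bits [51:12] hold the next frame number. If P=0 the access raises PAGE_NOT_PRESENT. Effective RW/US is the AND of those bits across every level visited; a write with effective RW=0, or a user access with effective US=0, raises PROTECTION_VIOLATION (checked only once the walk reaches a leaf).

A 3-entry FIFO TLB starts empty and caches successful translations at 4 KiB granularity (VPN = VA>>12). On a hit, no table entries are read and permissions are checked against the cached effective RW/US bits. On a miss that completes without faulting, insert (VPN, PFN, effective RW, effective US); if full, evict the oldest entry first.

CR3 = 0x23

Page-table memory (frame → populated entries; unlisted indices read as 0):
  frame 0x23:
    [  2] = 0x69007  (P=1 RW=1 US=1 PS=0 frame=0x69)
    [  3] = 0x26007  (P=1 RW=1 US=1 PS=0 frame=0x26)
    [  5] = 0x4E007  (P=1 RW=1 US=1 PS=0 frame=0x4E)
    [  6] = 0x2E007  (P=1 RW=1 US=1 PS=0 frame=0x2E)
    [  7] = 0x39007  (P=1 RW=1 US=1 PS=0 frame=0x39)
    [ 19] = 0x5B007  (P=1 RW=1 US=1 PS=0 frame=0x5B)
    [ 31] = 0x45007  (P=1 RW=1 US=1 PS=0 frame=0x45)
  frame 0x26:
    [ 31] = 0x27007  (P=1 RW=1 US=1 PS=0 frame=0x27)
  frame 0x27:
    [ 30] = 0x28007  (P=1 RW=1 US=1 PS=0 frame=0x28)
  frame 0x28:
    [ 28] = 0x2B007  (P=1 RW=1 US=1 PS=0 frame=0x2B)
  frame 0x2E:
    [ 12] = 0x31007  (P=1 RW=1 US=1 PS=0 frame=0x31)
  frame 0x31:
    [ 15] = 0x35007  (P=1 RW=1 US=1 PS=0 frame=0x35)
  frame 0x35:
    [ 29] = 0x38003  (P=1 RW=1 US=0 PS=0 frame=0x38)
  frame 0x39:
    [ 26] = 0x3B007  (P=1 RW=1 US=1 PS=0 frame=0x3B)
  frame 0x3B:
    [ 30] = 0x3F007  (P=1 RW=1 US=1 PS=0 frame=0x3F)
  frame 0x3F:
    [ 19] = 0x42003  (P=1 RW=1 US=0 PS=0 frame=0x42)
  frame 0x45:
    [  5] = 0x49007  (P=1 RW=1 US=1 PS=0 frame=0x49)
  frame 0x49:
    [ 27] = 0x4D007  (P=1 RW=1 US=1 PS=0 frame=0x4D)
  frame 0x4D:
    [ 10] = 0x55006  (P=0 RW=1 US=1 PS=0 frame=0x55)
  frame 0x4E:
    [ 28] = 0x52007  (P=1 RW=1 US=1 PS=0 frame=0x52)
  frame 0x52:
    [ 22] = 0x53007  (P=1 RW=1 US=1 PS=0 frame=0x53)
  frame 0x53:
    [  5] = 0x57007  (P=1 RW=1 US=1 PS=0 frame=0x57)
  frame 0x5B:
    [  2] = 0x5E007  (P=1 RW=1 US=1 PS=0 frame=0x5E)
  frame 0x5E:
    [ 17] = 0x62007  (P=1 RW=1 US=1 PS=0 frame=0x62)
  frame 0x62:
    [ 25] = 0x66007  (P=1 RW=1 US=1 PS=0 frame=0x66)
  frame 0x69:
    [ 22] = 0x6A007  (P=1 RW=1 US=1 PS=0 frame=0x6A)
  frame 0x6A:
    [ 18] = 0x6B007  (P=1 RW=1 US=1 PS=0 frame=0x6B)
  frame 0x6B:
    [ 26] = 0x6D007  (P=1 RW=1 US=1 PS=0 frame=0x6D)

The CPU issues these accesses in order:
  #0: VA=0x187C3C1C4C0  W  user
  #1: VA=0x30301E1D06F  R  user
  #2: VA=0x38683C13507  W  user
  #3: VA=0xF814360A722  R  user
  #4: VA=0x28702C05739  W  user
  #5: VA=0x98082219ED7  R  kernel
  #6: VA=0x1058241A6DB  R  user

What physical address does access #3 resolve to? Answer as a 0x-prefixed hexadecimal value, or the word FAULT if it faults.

Trace:
#0 VA=0x187C3C1C4C0 (w,user):
  lvl0: tbl 0x23, slot 3 ⇒ 0x26007 (P1/RW1/US1/PS0)
  lvl1: tbl 0x26, slot 31 ⇒ 0x27007 (P1/RW1/US1/PS0)
  lvl2: tbl 0x27, slot 30 ⇒ 0x28007 (P1/RW1/US1/PS0)
  lvl3: tbl 0x28, slot 28 ⇒ 0x2B007 (P1/RW1/US1/PS0)
  → PA=0x2B4C0  (4 entries read)
#1 VA=0x30301E1D06F (r,user):
  lvl0: tbl 0x23, slot 6 ⇒ 0x2E007 (P1/RW1/US1/PS0)
  lvl1: tbl 0x2E, slot 12 ⇒ 0x31007 (P1/RW1/US1/PS0)
  lvl2: tbl 0x31, slot 15 ⇒ 0x35007 (P1/RW1/US1/PS0)
  lvl3: tbl 0x35, slot 29 ⇒ 0x38003 (P1/RW1/US0/PS0)
  ✗ PROTECTION_VIOLATION  [4 reads]
#2 VA=0x38683C13507 (w,user):
  lvl0: tbl 0x23, slot 7 ⇒ 0x39007 (P1/RW1/US1/PS0)
  lvl1: tbl 0x39, slot 26 ⇒ 0x3B007 (P1/RW1/US1/PS0)
  lvl2: tbl 0x3B, slot 30 ⇒ 0x3F007 (P1/RW1/US1/PS0)
  lvl3: tbl 0x3F, slot 19 ⇒ 0x42003 (P1/RW1/US0/PS0)
  ✗ PROTECTION_VIOLATION  [4 reads]
#3 VA=0xF814360A722 (r,user):
  lvl0: tbl 0x23, slot 31 ⇒ 0x45007 (P1/RW1/US1/PS0)
  lvl1: tbl 0x45, slot 5 ⇒ 0x49007 (P1/RW1/US1/PS0)
  lvl2: tbl 0x49, slot 27 ⇒ 0x4D007 (P1/RW1/US1/PS0)
  lvl3: tbl 0x4D, slot 10 ⇒ 0x55006 (P0/RW1/US1/PS0)
  ✗ PAGE_NOT_PRESENT  [4 reads]
#4 VA=0x28702C05739 (w,user):
  lvl0: tbl 0x23, slot 5 ⇒ 0x4E007 (P1/RW1/US1/PS0)
  lvl1: tbl 0x4E, slot 28 ⇒ 0x52007 (P1/RW1/US1/PS0)
  lvl2: tbl 0x52, slot 22 ⇒ 0x53007 (P1/RW1/US1/PS0)
  lvl3: tbl 0x53, slot 5 ⇒ 0x57007 (P1/RW1/US1/PS0)
  → PA=0x57739  (4 entries read)
#5 VA=0x98082219ED7 (r,kernel):
  lvl0: tbl 0x23, slot 19 ⇒ 0x5B007 (P1/RW1/US1/PS0)
  lvl1: tbl 0x5B, slot 2 ⇒ 0x5E007 (P1/RW1/US1/PS0)
  lvl2: tbl 0x5E, slot 17 ⇒ 0x62007 (P1/RW1/US1/PS0)
  lvl3: tbl 0x62, slot 25 ⇒ 0x66007 (P1/RW1/US1/PS0)
  → PA=0x66ED7  (4 entries read)
#6 VA=0x1058241A6DB (r,user):
  lvl0: tbl 0x23, slot 2 ⇒ 0x69007 (P1/RW1/US1/PS0)
  lvl1: tbl 0x69, slot 22 ⇒ 0x6A007 (P1/RW1/US1/PS0)
  lvl2: tbl 0x6A, slot 18 ⇒ 0x6B007 (P1/RW1/US1/PS0)
  lvl3: tbl 0x6B, slot 26 ⇒ 0x6D007 (P1/RW1/US1/PS0)
  → PA=0x6D6DB  (4 entries read)

Access #3 PA: FAULT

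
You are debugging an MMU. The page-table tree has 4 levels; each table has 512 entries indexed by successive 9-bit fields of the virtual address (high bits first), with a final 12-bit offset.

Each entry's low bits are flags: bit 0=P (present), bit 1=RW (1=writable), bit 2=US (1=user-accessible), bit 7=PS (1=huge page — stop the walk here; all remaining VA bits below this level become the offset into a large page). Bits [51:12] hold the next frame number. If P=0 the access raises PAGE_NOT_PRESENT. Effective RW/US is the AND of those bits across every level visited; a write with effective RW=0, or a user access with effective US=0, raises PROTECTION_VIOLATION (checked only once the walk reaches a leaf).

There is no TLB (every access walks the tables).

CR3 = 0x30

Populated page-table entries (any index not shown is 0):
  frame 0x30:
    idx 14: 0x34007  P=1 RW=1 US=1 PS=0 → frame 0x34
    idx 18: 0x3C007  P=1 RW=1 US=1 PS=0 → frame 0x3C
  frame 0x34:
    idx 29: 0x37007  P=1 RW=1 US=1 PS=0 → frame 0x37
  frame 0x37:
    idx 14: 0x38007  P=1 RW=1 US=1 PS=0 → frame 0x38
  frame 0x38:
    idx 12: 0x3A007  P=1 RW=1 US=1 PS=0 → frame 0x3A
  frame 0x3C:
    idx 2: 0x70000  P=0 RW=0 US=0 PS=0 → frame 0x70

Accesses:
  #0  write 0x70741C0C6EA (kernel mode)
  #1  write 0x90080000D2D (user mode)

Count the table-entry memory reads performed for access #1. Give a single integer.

Walk each access:
#0 VA=0x70741C0C6EA (w,kernel):
  lvl0: tbl 0x30, slot 14 ⇒ 0x34007 (P1/RW1/US1/PS0)
  lvl1: tbl 0x34, slot 29 ⇒ 0x37007 (P1/RW1/US1/PS0)
  lvl2: tbl 0x37, slot 14 ⇒ 0x38007 (P1/RW1/US1/PS0)
  lvl3: tbl 0x38, slot 12 ⇒ 0x3A007 (P1/RW1/US1/PS0)
  ⇒ phys 0x3A6EA  [4 reads]
#1 VA=0x90080000D2D (w,user):
  lvl0: tbl 0x30, slot 18 ⇒ 0x3C007 (P1/RW1/US1/PS0)
  lvl1: tbl 0x3C, slot 2 ⇒ 0x70000 (P0/RW0/US0/PS0)
  ⇒ fault: PAGE_NOT_PRESENT  — 2 lookups

Entries read for #1: 2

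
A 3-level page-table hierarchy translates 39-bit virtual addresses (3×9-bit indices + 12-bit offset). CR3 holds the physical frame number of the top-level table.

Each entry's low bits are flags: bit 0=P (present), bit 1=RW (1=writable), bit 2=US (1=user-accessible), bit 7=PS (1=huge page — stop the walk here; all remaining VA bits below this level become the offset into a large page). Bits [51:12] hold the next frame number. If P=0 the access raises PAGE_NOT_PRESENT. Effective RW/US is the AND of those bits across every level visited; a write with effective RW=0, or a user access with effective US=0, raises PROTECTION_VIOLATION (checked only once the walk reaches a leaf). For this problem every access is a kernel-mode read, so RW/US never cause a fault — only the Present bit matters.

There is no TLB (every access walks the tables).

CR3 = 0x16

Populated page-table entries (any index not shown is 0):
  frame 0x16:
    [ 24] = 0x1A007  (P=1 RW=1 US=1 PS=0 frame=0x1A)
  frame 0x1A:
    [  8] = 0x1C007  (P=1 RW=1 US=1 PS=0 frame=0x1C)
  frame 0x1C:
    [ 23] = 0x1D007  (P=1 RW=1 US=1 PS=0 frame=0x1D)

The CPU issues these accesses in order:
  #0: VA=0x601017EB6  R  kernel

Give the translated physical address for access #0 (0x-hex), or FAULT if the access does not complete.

Per-access translation:
#0 VA=0x601017EB6 (r,kernel):
  [0] read 0x16 idx=24: raw=0x1A007 flags P=1 W=1 U=1 S=0
  [1] read 0x1A idx=8: raw=0x1C007 flags P=1 W=1 U=1 S=0
  [2] read 0x1C idx=23: raw=0x1D007 flags P=1 W=1 U=1 S=0
  ✓ 0x1DEB6  — 3 lookups

Access #0 PA: 0x1DEB6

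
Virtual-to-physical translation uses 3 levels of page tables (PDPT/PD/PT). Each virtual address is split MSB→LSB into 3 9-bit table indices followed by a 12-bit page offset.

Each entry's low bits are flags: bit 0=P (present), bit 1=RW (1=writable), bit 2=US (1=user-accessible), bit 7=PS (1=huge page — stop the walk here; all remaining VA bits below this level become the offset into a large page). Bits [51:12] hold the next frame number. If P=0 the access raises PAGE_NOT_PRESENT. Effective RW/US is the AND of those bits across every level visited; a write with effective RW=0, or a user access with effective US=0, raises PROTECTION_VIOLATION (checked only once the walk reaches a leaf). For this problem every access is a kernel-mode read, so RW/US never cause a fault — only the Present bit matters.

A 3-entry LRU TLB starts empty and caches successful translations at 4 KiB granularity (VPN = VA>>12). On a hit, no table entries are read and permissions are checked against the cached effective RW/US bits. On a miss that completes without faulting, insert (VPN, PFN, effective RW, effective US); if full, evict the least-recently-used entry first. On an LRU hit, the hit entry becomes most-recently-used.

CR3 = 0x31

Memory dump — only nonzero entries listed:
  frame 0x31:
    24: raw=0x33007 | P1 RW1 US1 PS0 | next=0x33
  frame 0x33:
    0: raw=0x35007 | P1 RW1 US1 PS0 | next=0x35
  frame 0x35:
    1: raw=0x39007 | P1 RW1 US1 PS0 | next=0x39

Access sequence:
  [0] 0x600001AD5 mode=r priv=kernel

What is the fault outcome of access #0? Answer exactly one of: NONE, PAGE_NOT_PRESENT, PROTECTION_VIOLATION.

Walk each access:
#0 VA=0x600001AD5 (r,kernel):
  L0 @0x31[24] → 0x33007  P=1,RW=1,US=1,PS=0
  L1 @0x33[0] → 0x35007  P=1,RW=1,US=1,PS=0
  L2 @0x35[1] → 0x39007  P=1,RW=1,US=1,PS=0
  ✓ 0x39AD5  — 3 lookups

Access #0 fault: NONE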